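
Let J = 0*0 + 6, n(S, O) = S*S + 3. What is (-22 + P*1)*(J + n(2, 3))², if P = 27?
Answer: 845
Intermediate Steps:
n(S, O) = 3 + S² (n(S, O) = S² + 3 = 3 + S²)
J = 6 (J = 0 + 6 = 6)
(-22 + P*1)*(J + n(2, 3))² = (-22 + 27*1)*(6 + (3 + 2²))² = (-22 + 27)*(6 + (3 + 4))² = 5*(6 + 7)² = 5*13² = 5*169 = 845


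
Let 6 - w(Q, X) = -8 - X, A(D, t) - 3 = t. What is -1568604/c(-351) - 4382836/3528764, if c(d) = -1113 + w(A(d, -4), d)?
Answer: 691109776657/639588475 ≈ 1080.6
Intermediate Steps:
A(D, t) = 3 + t
w(Q, X) = 14 + X (w(Q, X) = 6 - (-8 - X) = 6 + (8 + X) = 14 + X)
c(d) = -1099 + d (c(d) = -1113 + (14 + d) = -1099 + d)
-1568604/c(-351) - 4382836/3528764 = -1568604/(-1099 - 351) - 4382836/3528764 = -1568604/(-1450) - 4382836*1/3528764 = -1568604*(-1/1450) - 1095709/882191 = 784302/725 - 1095709/882191 = 691109776657/639588475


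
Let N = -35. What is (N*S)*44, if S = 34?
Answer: -52360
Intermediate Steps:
(N*S)*44 = -35*34*44 = -1190*44 = -52360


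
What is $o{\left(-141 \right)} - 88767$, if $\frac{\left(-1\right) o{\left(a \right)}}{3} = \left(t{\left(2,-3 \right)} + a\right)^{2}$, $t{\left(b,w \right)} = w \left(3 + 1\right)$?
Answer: $-158994$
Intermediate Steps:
$t{\left(b,w \right)} = 4 w$ ($t{\left(b,w \right)} = w 4 = 4 w$)
$o{\left(a \right)} = - 3 \left(-12 + a\right)^{2}$ ($o{\left(a \right)} = - 3 \left(4 \left(-3\right) + a\right)^{2} = - 3 \left(-12 + a\right)^{2}$)
$o{\left(-141 \right)} - 88767 = - 3 \left(-12 - 141\right)^{2} - 88767 = - 3 \left(-153\right)^{2} - 88767 = \left(-3\right) 23409 - 88767 = -70227 - 88767 = -158994$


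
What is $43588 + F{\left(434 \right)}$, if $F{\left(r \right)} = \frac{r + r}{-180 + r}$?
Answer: $\frac{5536110}{127} \approx 43591.0$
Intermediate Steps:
$F{\left(r \right)} = \frac{2 r}{-180 + r}$
$43588 + F{\left(434 \right)} = 43588 + 2 \cdot 434 \frac{1}{-180 + 434} = 43588 + 2 \cdot 434 \cdot \frac{1}{254} = 43588 + \frac{434}{127} = \frac{5536110}{127}$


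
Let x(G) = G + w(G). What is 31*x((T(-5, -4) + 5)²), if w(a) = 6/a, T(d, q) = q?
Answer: 217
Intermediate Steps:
x(G) = G + 6/G
31*x((T(-5, -4) + 5)²) = 31*((-4 + 5)² + 6/((-4 + 5)²)) = 31*(1² + 6/(1²)) = 31*(1 + 6/1) = 31*(1 + 6*1) = 31*(1 + 6) = 31*7 = 217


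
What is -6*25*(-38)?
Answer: 5700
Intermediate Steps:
-6*25*(-38) = -150*(-38) = 5700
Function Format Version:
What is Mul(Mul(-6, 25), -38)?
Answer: 5700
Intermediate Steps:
Mul(Mul(-6, 25), -38) = Mul(-150, -38) = 5700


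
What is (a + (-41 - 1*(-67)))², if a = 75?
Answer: 10201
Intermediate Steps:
(a + (-41 - 1*(-67)))² = (75 + (-41 - 1*(-67)))² = (75 + (-41 + 67))² = (75 + 26)² = 101² = 10201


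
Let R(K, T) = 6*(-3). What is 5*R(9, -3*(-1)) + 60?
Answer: -30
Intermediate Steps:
R(K, T) = -18
5*R(9, -3*(-1)) + 60 = 5*(-18) + 60 = -90 + 60 = -30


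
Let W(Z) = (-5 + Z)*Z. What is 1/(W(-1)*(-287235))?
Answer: -1/1723410 ≈ -5.8024e-7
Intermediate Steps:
W(Z) = Z*(-5 + Z)
1/(W(-1)*(-287235)) = 1/(-(-5 - 1)*(-287235)) = 1/(-1*(-6)*(-287235)) = 1/(6*(-287235)) = 1/(-1723410) = -1/1723410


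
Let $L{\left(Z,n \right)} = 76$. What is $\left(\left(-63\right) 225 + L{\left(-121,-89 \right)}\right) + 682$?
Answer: $-13417$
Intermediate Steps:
$\left(\left(-63\right) 225 + L{\left(-121,-89 \right)}\right) + 682 = \left(\left(-63\right) 225 + 76\right) + 682 = \left(-14175 + 76\right) + 682 = -14099 + 682 = -13417$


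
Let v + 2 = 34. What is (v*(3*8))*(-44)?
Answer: -33792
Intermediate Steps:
v = 32 (v = -2 + 34 = 32)
(v*(3*8))*(-44) = (32*(3*8))*(-44) = (32*24)*(-44) = 768*(-44) = -33792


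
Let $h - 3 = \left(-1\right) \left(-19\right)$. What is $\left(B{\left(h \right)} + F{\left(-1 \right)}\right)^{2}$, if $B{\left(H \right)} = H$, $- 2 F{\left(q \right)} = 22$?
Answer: $121$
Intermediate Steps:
$F{\left(q \right)} = -11$ ($F{\left(q \right)} = \left(- \frac{1}{2}\right) 22 = -11$)
$h = 22$ ($h = 3 - -19 = 3 + 19 = 22$)
$\left(B{\left(h \right)} + F{\left(-1 \right)}\right)^{2} = \left(22 - 11\right)^{2} = 11^{2} = 121$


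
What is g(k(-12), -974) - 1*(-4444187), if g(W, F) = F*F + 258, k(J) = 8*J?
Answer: 5393121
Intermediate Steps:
g(W, F) = 258 + F**2 (g(W, F) = F**2 + 258 = 258 + F**2)
g(k(-12), -974) - 1*(-4444187) = (258 + (-974)**2) - 1*(-4444187) = (258 + 948676) + 4444187 = 948934 + 4444187 = 5393121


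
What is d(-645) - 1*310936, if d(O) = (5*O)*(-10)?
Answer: -278686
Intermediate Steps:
d(O) = -50*O
d(-645) - 1*310936 = -50*(-645) - 1*310936 = 32250 - 310936 = -278686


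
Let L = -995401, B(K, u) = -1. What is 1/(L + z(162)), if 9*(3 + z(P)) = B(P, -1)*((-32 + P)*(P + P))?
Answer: -1/1000084 ≈ -9.9992e-7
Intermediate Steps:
z(P) = -3 - 2*P*(-32 + P)/9 (z(P) = -3 + (-(-32 + P)*(P + P))/9 = -3 + (-(-32 + P)*2*P)/9 = -3 + (-2*P*(-32 + P))/9 = -3 - 2*P*(-32 + P)/9)
1/(L + z(162)) = 1/(-995401 + (-3 - 2/9*162² + (64/9)*162)) = 1/(-995401 + (-3 - 2/9*26244 + 1152)) = 1/(-995401 + (-3 - 5832 + 1152)) = 1/(-995401 - 4683) = 1/(-1000084) = -1/1000084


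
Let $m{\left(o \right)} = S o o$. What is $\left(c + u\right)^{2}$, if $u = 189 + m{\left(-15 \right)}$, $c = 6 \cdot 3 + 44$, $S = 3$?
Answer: $857476$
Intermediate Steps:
$c = 62$ ($c = 18 + 44 = 62$)
$m{\left(o \right)} = 3 o^{2}$ ($m{\left(o \right)} = 3 o o = 3 o^{2}$)
$u = 864$ ($u = 189 + 3 \left(-15\right)^{2} = 189 + 3 \cdot 225 = 189 + 675 = 864$)
$\left(c + u\right)^{2} = \left(62 + 864\right)^{2} = 926^{2} = 857476$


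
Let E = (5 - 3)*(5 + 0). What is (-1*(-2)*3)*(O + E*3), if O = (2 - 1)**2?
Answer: 186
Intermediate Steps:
E = 10 (E = 2*5 = 10)
O = 1 (O = 1**2 = 1)
(-1*(-2)*3)*(O + E*3) = (-1*(-2)*3)*(1 + 10*3) = (2*3)*(1 + 30) = 6*31 = 186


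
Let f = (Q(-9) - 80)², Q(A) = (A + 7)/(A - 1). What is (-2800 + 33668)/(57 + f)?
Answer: 385850/80313 ≈ 4.8043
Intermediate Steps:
Q(A) = (7 + A)/(-1 + A)
f = 159201/25 (f = ((7 - 9)/(-1 - 9) - 80)² = (-2/(-10) - 80)² = (-⅒*(-2) - 80)² = (⅕ - 80)² = (-399/5)² = 159201/25 ≈ 6368.0)
(-2800 + 33668)/(57 + f) = (-2800 + 33668)/(57 + 159201/25) = 30868/(160626/25) = 30868*(25/160626) = 385850/80313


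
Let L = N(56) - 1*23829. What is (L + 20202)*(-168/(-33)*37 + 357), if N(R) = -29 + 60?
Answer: -21572404/11 ≈ -1.9611e+6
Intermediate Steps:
N(R) = 31
L = -23798 (L = 31 - 1*23829 = 31 - 23829 = -23798)
(L + 20202)*(-168/(-33)*37 + 357) = (-23798 + 20202)*(-168/(-33)*37 + 357) = -3596*(-168*(-1)/33*37 + 357) = -3596*(-8*(-7/11)*37 + 357) = -3596*((56/11)*37 + 357) = -3596*(2072/11 + 357) = -3596*5999/11 = -21572404/11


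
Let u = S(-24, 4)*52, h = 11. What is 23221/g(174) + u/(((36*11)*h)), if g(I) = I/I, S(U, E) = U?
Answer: 8429119/363 ≈ 23221.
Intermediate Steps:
u = -1248 (u = -24*52 = -1248)
g(I) = 1
23221/g(174) + u/(((36*11)*h)) = 23221/1 - 1248/((36*11)*11) = 23221*1 - 1248/(396*11) = 23221 - 1248/4356 = 23221 - 1248*1/4356 = 23221 - 104/363 = 8429119/363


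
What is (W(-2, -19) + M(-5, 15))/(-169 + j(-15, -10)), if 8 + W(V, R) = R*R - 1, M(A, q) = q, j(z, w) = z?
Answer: -367/184 ≈ -1.9946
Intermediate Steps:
W(V, R) = -9 + R² (W(V, R) = -8 + (R*R - 1) = -8 + (R² - 1) = -8 + (-1 + R²) = -9 + R²)
(W(-2, -19) + M(-5, 15))/(-169 + j(-15, -10)) = ((-9 + (-19)²) + 15)/(-169 - 15) = ((-9 + 361) + 15)/(-184) = (352 + 15)*(-1/184) = 367*(-1/184) = -367/184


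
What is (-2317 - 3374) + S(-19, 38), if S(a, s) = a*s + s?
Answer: -6375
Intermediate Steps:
S(a, s) = s + a*s
(-2317 - 3374) + S(-19, 38) = (-2317 - 3374) + 38*(1 - 19) = -5691 + 38*(-18) = -5691 - 684 = -6375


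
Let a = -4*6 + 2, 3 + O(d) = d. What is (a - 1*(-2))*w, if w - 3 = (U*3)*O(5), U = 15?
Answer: -1860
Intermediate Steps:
O(d) = -3 + d
a = -22 (a = -24 + 2 = -22)
w = 93 (w = 3 + (15*3)*(-3 + 5) = 3 + 45*2 = 3 + 90 = 93)
(a - 1*(-2))*w = (-22 - 1*(-2))*93 = (-22 + 2)*93 = -20*93 = -1860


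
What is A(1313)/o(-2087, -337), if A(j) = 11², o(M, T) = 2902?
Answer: 121/2902 ≈ 0.041695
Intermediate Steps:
A(j) = 121
A(1313)/o(-2087, -337) = 121/2902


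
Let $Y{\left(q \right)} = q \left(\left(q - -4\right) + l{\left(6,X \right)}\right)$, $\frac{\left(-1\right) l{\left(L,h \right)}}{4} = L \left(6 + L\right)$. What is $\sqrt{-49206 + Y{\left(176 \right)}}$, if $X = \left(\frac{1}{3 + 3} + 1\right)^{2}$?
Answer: $i \sqrt{68214} \approx 261.18 i$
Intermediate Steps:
$X = \frac{49}{36}$ ($X = \left(\frac{1}{6} + 1\right)^{2} = \left(\frac{7}{6}\right)^{2} = \frac{49}{36} \approx 1.3611$)
$l{\left(L,h \right)} = - 4 L \left(6 + L\right)$
$Y{\left(q \right)} = q \left(-284 + q\right)$ ($Y{\left(q \right)} = q \left(\left(q - -4\right) - 24 \left(6 + 6\right)\right) = q \left(\left(q + 4\right) - 24 \cdot 12\right) = q \left(\left(4 + q\right) - 288\right) = q \left(-284 + q\right)$)
$\sqrt{-49206 + Y{\left(176 \right)}} = \sqrt{-49206 + 176 \left(-284 + 176\right)} = \sqrt{-49206 + 176 \left(-108\right)} = \sqrt{-49206 - 19008} = \sqrt{-68214} = i \sqrt{68214}$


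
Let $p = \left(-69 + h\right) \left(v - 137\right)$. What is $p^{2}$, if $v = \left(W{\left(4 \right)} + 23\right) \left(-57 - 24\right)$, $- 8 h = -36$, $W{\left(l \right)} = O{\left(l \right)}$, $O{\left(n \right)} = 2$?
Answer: $19446023601$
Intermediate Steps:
$W{\left(l \right)} = 2$
$h = \frac{9}{2}$ ($h = \left(- \frac{1}{8}\right) \left(-36\right) = \frac{9}{2} \approx 4.5$)
$v = -2025$ ($v = \left(2 + 23\right) \left(-57 - 24\right) = 25 \left(-81\right) = -2025$)
$p = 139449$ ($p = \left(-69 + \frac{9}{2}\right) \left(-2025 - 137\right) = \left(- \frac{129}{2}\right) \left(-2162\right) = 139449$)
$p^{2} = 139449^{2} = 19446023601$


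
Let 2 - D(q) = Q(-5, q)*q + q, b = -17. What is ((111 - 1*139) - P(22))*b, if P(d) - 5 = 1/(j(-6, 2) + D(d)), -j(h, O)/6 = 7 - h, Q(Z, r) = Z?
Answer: 6749/12 ≈ 562.42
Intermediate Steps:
j(h, O) = -42 + 6*h (j(h, O) = -6*(7 - h) = -42 + 6*h)
D(q) = 2 + 4*q (D(q) = 2 - (-5*q + q) = 2 - (-4)*q = 2 + 4*q)
P(d) = 5 + 1/(-76 + 4*d) (P(d) = 5 + 1/((-42 + 6*(-6)) + (2 + 4*d)) = 5 + 1/((-42 - 36) + (2 + 4*d)) = 5 + 1/(-78 + (2 + 4*d)) = 5 + 1/(-76 + 4*d))
((111 - 1*139) - P(22))*b = ((111 - 1*139) - (379 - 20*22)/(4*(19 - 1*22)))*(-17) = ((111 - 139) - (379 - 440)/(4*(19 - 22)))*(-17) = (-28 - (-61)/(4*(-3)))*(-17) = (-28 - (-1)*(-61)/(4*3))*(-17) = (-28 - 1*61/12)*(-17) = (-28 - 61/12)*(-17) = -397/12*(-17) = 6749/12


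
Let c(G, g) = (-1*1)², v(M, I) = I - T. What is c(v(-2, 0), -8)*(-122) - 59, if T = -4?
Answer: -181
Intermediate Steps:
v(M, I) = 4 + I (v(M, I) = I - 1*(-4) = I + 4 = 4 + I)
c(G, g) = 1 (c(G, g) = (-1)² = 1)
c(v(-2, 0), -8)*(-122) - 59 = 1*(-122) - 59 = -122 - 59 = -181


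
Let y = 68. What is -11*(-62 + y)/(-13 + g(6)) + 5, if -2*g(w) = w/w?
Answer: 89/9 ≈ 9.8889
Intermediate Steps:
g(w) = -½ (g(w) = -w/(2*w) = -½*1 = -½)
-11*(-62 + y)/(-13 + g(6)) + 5 = -11*(-62 + 68)/(-13 - ½) + 5 = -66/(-27/2) + 5 = -66*(-2)/27 + 5 = -11*(-4/9) + 5 = 44/9 + 5 = 89/9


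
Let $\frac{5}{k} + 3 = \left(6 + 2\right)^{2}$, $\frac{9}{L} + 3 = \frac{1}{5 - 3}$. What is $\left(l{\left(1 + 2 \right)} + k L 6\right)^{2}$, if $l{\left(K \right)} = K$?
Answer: $\frac{5625}{3721} \approx 1.5117$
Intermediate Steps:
$L = - \frac{18}{5}$ ($L = \frac{9}{-3 + \frac{1}{5 - 3}} = \frac{9}{-3 + \frac{1}{2}} = \frac{9}{- \frac{5}{2}} = 9 \left(- \frac{2}{5}\right) = - \frac{18}{5} \approx -3.6$)
$k = \frac{5}{61}$ ($k = \frac{5}{-3 + \left(6 + 2\right)^{2}} = \frac{5}{-3 + 8^{2}} = \frac{5}{-3 + 64} = \frac{5}{61} \approx 0.081967$)
$\left(l{\left(1 + 2 \right)} + k L 6\right)^{2} = \left(\left(1 + 2\right) + \frac{5}{61} \left(- \frac{18}{5}\right) 6\right)^{2} = \left(3 - \frac{108}{61}\right)^{2} = \left(\frac{75}{61}\right)^{2} = \frac{5625}{3721}$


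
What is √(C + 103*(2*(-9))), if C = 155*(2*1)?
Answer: 2*I*√386 ≈ 39.294*I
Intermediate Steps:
C = 310 (C = 155*2 = 310)
√(C + 103*(2*(-9))) = √(310 + 103*(2*(-9))) = √(310 + 103*(-18)) = √(310 - 1854) = √(-1544) = 2*I*√386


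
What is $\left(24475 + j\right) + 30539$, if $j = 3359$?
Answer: $58373$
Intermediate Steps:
$\left(24475 + j\right) + 30539 = \left(24475 + 3359\right) + 30539 = 27834 + 30539 = 58373$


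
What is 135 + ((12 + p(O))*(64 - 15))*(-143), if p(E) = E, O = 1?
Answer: -90956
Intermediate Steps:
135 + ((12 + p(O))*(64 - 15))*(-143) = 135 + ((12 + 1)*(64 - 15))*(-143) = 135 + (13*49)*(-143) = 135 + 637*(-143) = 135 - 91091 = -90956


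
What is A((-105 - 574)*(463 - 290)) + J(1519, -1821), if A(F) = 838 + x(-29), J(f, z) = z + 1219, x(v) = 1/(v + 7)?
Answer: 5191/22 ≈ 235.95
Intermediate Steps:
x(v) = 1/(7 + v)
J(f, z) = 1219 + z
A(F) = 18435/22 (A(F) = 838 + 1/(7 - 29) = 838 + 1/(-22) = 838 - 1/22 = 18435/22)
A((-105 - 574)*(463 - 290)) + J(1519, -1821) = 18435/22 + (1219 - 1821) = 18435/22 - 602 = 5191/22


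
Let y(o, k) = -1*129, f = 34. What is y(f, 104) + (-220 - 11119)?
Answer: -11468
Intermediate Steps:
y(o, k) = -129
y(f, 104) + (-220 - 11119) = -129 + (-220 - 11119) = -129 - 11339 = -11468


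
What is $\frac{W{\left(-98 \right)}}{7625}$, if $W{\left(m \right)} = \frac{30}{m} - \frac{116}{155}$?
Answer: $- \frac{8009}{57911875} \approx -0.0001383$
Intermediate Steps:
$W{\left(m \right)} = - \frac{116}{155} + \frac{30}{m}$ ($W{\left(m \right)} = \frac{30}{m} - \frac{116}{155} = - \frac{116}{155} + \frac{30}{m}$)
$\frac{W{\left(-98 \right)}}{7625} = \frac{- \frac{116}{155} + \frac{30}{-98}}{7625} = \left(- \frac{116}{155} + 30 \left(- \frac{1}{98}\right)\right) \frac{1}{7625} = \left(- \frac{116}{155} - \frac{15}{49}\right) \frac{1}{7625} = \left(- \frac{8009}{7595}\right) \frac{1}{7625} = - \frac{8009}{57911875}$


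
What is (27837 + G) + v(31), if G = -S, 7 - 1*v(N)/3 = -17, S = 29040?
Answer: -1131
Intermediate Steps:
v(N) = 72 (v(N) = 21 - 3*(-17) = 21 + 51 = 72)
G = -29040 (G = -1*29040 = -29040)
(27837 + G) + v(31) = (27837 - 29040) + 72 = -1203 + 72 = -1131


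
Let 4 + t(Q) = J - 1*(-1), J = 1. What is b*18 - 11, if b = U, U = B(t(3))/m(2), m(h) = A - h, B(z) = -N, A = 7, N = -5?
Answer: 7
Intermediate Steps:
t(Q) = -2 (t(Q) = -4 + (1 - 1*(-1)) = -4 + (1 + 1) = -4 + 2 = -2)
B(z) = 5 (B(z) = -1*(-5) = 5)
m(h) = 7 - h
U = 1 (U = 5/(7 - 1*2) = 5/(7 - 2) = 5/5 = 5*(⅕) = 1)
b = 1
b*18 - 11 = 1*18 - 11 = 18 - 11 = 7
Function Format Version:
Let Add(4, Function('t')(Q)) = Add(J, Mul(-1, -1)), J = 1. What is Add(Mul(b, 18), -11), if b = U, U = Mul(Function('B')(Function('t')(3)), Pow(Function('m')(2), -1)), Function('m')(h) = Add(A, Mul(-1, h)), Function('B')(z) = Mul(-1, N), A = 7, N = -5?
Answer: 7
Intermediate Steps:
Function('t')(Q) = -2 (Function('t')(Q) = Add(-4, Add(1, Mul(-1, -1))) = Add(-4, Add(1, 1)) = Add(-4, 2) = -2)
Function('B')(z) = 5 (Function('B')(z) = Mul(-1, -5) = 5)
Function('m')(h) = Add(7, Mul(-1, h))
U = 1 (U = Mul(5, Pow(Add(7, Mul(-1, 2)), -1)) = Mul(5, Pow(Add(7, -2), -1)) = Mul(5, Pow(5, -1)) = Mul(5, Rational(1, 5)) = 1)
b = 1
Add(Mul(b, 18), -11) = Add(Mul(1, 18), -11) = Add(18, -11) = 7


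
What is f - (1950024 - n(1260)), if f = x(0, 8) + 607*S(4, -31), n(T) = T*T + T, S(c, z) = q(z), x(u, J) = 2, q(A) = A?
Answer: -379979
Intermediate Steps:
S(c, z) = z
n(T) = T + T**2 (n(T) = T**2 + T = T + T**2)
f = -18815 (f = 2 + 607*(-31) = 2 - 18817 = -18815)
f - (1950024 - n(1260)) = -18815 - (1950024 - 1260*(1 + 1260)) = -18815 - (1950024 - 1260*1261) = -18815 - (1950024 - 1*1588860) = -18815 - (1950024 - 1588860) = -18815 - 1*361164 = -18815 - 361164 = -379979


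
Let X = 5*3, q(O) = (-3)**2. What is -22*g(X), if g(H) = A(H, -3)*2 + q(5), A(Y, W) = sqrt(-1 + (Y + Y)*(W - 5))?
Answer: -198 - 44*I*sqrt(241) ≈ -198.0 - 683.06*I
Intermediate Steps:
q(O) = 9
X = 15
A(Y, W) = sqrt(-1 + 2*Y*(-5 + W)) (A(Y, W) = sqrt(-1 + (2*Y)*(-5 + W)) = sqrt(-1 + 2*Y*(-5 + W)))
g(H) = 9 + 2*sqrt(-1 - 16*H) (g(H) = sqrt(-1 - 10*H + 2*(-3)*H)*2 + 9 = sqrt(-1 - 10*H - 6*H)*2 + 9 = sqrt(-1 - 16*H)*2 + 9 = 2*sqrt(-1 - 16*H) + 9 = 9 + 2*sqrt(-1 - 16*H))
-22*g(X) = -22*(9 + 2*sqrt(-1 - 16*15)) = -22*(9 + 2*sqrt(-1 - 240)) = -22*(9 + 2*sqrt(-241)) = -22*(9 + 2*(I*sqrt(241))) = -22*(9 + 2*I*sqrt(241)) = -198 - 44*I*sqrt(241)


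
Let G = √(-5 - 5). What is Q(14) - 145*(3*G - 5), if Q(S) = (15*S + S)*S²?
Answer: 44629 - 435*I*√10 ≈ 44629.0 - 1375.6*I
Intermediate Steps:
Q(S) = 16*S³ (Q(S) = (16*S)*S² = 16*S³)
G = I*√10 (G = √(-10) = I*√10 ≈ 3.1623*I)
Q(14) - 145*(3*G - 5) = 16*14³ - 145*(3*(I*√10) - 5) = 16*2744 - 145*(3*I*√10 - 5) = 43904 - 145*(-5 + 3*I*√10) = 43904 + (725 - 435*I*√10) = 44629 - 435*I*√10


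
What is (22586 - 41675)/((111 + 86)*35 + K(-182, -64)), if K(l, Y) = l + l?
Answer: -909/311 ≈ -2.9228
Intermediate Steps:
K(l, Y) = 2*l
(22586 - 41675)/((111 + 86)*35 + K(-182, -64)) = (22586 - 41675)/((111 + 86)*35 + 2*(-182)) = -19089/(197*35 - 364) = -19089/(6895 - 364) = -19089/6531 = -19089*1/6531 = -909/311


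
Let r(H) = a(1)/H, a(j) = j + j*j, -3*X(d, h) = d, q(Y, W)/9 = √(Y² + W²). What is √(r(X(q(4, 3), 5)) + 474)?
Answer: 2*√26655/15 ≈ 21.768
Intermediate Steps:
q(Y, W) = 9*√(W² + Y²) (q(Y, W) = 9*√(Y² + W²) = 9*√(W² + Y²))
X(d, h) = -d/3
a(j) = j + j²
r(H) = 2/H (r(H) = (1*(1 + 1))/H = (1*2)/H = 2/H)
√(r(X(q(4, 3), 5)) + 474) = √(2/((-3*√(3² + 4²))) + 474) = √(2/((-3*√(9 + 16))) + 474) = √(2/((-3*√25)) + 474) = √(2/((-3*5)) + 474) = √(2/((-⅓*45)) + 474) = √(2/(-15) + 474) = √(2*(-1/15) + 474) = √(-2/15 + 474) = √(7108/15) = 2*√26655/15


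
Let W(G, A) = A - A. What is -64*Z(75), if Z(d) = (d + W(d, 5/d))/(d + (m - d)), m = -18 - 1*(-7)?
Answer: 4800/11 ≈ 436.36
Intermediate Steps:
W(G, A) = 0
m = -11 (m = -18 + 7 = -11)
Z(d) = -d/11 (Z(d) = (d + 0)/(d + (-11 - d)) = d/(-11) = d*(-1/11) = -d/11)
-64*Z(75) = -(-64)*75/11 = -64*(-75/11) = 4800/11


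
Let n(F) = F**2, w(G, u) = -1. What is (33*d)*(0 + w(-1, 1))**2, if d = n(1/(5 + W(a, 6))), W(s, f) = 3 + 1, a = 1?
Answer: 11/27 ≈ 0.40741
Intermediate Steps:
W(s, f) = 4
d = 1/81 (d = (1/(5 + 4))**2 = (1/9)**2 = 1/81 ≈ 0.012346)
(33*d)*(0 + w(-1, 1))**2 = (33*(1/81))*(0 - 1)**2 = (11/27)*(-1)**2 = (11/27)*1 = 11/27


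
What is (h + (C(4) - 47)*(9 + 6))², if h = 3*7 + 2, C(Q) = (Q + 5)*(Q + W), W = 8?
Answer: 879844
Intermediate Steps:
C(Q) = (5 + Q)*(8 + Q) (C(Q) = (Q + 5)*(Q + 8) = (5 + Q)*(8 + Q))
h = 23 (h = 21 + 2 = 23)
(h + (C(4) - 47)*(9 + 6))² = (23 + ((40 + 4² + 13*4) - 47)*(9 + 6))² = (23 + ((40 + 16 + 52) - 47)*15)² = (23 + (108 - 47)*15)² = (23 + 61*15)² = (23 + 915)² = 938² = 879844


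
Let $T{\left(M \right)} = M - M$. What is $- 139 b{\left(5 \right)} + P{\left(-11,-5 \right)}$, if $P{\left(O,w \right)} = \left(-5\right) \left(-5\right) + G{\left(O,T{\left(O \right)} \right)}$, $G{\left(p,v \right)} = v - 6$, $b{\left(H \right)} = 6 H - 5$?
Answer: $-3456$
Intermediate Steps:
$b{\left(H \right)} = -5 + 6 H$
$T{\left(M \right)} = 0$
$G{\left(p,v \right)} = -6 + v$ ($G{\left(p,v \right)} = v - 6 = -6 + v$)
$P{\left(O,w \right)} = 19$ ($P{\left(O,w \right)} = \left(-5\right) \left(-5\right) + \left(-6 + 0\right) = 25 - 6 = 19$)
$- 139 b{\left(5 \right)} + P{\left(-11,-5 \right)} = - 139 \left(-5 + 6 \cdot 5\right) + 19 = - 139 \left(-5 + 30\right) + 19 = \left(-139\right) 25 + 19 = -3475 + 19 = -3456$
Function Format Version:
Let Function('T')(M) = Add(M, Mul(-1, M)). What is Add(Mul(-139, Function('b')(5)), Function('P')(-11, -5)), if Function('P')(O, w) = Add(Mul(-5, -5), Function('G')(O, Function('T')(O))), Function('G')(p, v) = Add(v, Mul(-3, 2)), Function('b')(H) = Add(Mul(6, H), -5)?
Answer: -3456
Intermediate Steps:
Function('b')(H) = Add(-5, Mul(6, H))
Function('T')(M) = 0
Function('G')(p, v) = Add(-6, v) (Function('G')(p, v) = Add(v, -6) = Add(-6, v))
Function('P')(O, w) = 19 (Function('P')(O, w) = Add(Mul(-5, -5), Add(-6, 0)) = Add(25, -6) = 19)
Add(Mul(-139, Function('b')(5)), Function('P')(-11, -5)) = Add(Mul(-139, Add(-5, Mul(6, 5))), 19) = Add(Mul(-139, Add(-5, 30)), 19) = Add(Mul(-139, 25), 19) = Add(-3475, 19) = -3456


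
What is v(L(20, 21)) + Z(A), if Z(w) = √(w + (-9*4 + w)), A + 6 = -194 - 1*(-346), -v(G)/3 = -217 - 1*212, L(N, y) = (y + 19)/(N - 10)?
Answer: 1303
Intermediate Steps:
L(N, y) = (19 + y)/(-10 + N)
v(G) = 1287 (v(G) = -3*(-217 - 1*212) = -3*(-217 - 212) = -3*(-429) = 1287)
A = 146 (A = -6 + (-194 - 1*(-346)) = -6 + (-194 + 346) = -6 + 152 = 146)
Z(w) = √(-36 + 2*w) (Z(w) = √(w + (-36 + w)) = √(-36 + 2*w))
v(L(20, 21)) + Z(A) = 1287 + √(-36 + 2*146) = 1287 + √(-36 + 292) = 1287 + √256 = 1287 + 16 = 1303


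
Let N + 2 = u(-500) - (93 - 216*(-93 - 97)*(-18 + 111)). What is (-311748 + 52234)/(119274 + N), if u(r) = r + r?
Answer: 259514/3698541 ≈ 0.070167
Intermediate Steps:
u(r) = 2*r
N = -3817815 (N = -2 + (2*(-500) - (93 - 216*(-93 - 97)*(-18 + 111))) = -2 + (-1000 - (93 - (-41040)*93)) = -2 + (-1000 - (93 - 216*(-17670))) = -2 + (-1000 - (93 + 3816720)) = -2 + (-1000 - 1*3816813) = -2 + (-1000 - 3816813) = -2 - 3817813 = -3817815)
(-311748 + 52234)/(119274 + N) = (-311748 + 52234)/(119274 - 3817815) = -259514/(-3698541) = -259514*(-1/3698541) = 259514/3698541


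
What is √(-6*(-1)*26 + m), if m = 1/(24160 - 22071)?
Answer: √680773765/2089 ≈ 12.490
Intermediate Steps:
m = 1/2089 ≈ 0.00047870
√(-6*(-1)*26 + m) = √(-6*(-1)*26 + 1/2089) = √(6*26 + 1/2089) = √(156 + 1/2089) = √(325885/2089) = √680773765/2089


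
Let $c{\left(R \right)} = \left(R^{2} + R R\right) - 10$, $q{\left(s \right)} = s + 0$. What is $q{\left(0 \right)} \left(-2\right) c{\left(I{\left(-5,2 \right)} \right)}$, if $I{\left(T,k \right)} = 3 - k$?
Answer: $0$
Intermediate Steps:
$q{\left(s \right)} = s$
$c{\left(R \right)} = -10 + 2 R^{2}$ ($c{\left(R \right)} = \left(R^{2} + R^{2}\right) - 10 = 2 R^{2} - 10 = -10 + 2 R^{2}$)
$q{\left(0 \right)} \left(-2\right) c{\left(I{\left(-5,2 \right)} \right)} = 0 \left(-2\right) \left(-10 + 2 \left(3 - 2\right)^{2}\right) = 0 \left(-10 + 2 \left(3 - 2\right)^{2}\right) = 0 \left(-10 + 2 \cdot 1^{2}\right) = 0 \left(-10 + 2 \cdot 1\right) = 0 \left(-10 + 2\right) = 0 \left(-8\right) = 0$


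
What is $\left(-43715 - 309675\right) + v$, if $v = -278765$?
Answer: $-632155$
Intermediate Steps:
$\left(-43715 - 309675\right) + v = \left(-43715 - 309675\right) - 278765 = -353390 - 278765 = -632155$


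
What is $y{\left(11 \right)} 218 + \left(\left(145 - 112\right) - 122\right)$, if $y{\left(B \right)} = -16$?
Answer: $-3577$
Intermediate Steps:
$y{\left(11 \right)} 218 + \left(\left(145 - 112\right) - 122\right) = \left(-16\right) 218 + \left(\left(145 - 112\right) - 122\right) = -3488 + \left(33 - 122\right) = -3488 - 89 = -3577$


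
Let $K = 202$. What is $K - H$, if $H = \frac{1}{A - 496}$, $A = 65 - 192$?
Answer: $\frac{125847}{623} \approx 202.0$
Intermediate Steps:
$A = -127$
$H = - \frac{1}{623}$ ($H = \frac{1}{-127 - 496} = \frac{1}{-623} = - \frac{1}{623} \approx -0.0016051$)
$K - H = 202 - - \frac{1}{623} = 202 + \frac{1}{623} = \frac{125847}{623}$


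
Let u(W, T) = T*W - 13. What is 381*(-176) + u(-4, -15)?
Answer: -67009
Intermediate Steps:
u(W, T) = -13 + T*W
381*(-176) + u(-4, -15) = 381*(-176) + (-13 - 15*(-4)) = -67056 + (-13 + 60) = -67056 + 47 = -67009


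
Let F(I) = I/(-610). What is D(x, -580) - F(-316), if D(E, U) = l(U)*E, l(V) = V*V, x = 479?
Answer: 49146357842/305 ≈ 1.6114e+8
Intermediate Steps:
F(I) = -I/610 (F(I) = I*(-1/610) = -I/610)
l(V) = V**2
D(E, U) = E*U**2 (D(E, U) = U**2*E = E*U**2)
D(x, -580) - F(-316) = 479*(-580)**2 - (-1)*(-316)/610 = 479*336400 - 1*158/305 = 161135600 - 158/305 = 49146357842/305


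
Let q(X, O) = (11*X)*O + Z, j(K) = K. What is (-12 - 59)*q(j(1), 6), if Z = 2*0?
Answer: -4686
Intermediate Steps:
Z = 0
q(X, O) = 11*O*X (q(X, O) = (11*X)*O + 0 = 11*O*X + 0 = 11*O*X)
(-12 - 59)*q(j(1), 6) = (-12 - 59)*(11*6*1) = -71*66 = -4686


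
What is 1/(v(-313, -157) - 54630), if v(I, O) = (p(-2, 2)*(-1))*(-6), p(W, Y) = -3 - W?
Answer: -1/54636 ≈ -1.8303e-5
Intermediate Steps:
v(I, O) = -6 (v(I, O) = ((-3 - 1*(-2))*(-1))*(-6) = ((-3 + 2)*(-1))*(-6) = -1*(-1)*(-6) = 1*(-6) = -6)
1/(v(-313, -157) - 54630) = 1/(-6 - 54630) = 1/(-54636) = -1/54636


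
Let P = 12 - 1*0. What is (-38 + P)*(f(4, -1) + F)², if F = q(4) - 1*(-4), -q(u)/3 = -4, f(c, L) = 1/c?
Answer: -54925/8 ≈ -6865.6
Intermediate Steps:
q(u) = 12 (q(u) = -3*(-4) = 12)
F = 16 (F = 12 - 1*(-4) = 12 + 4 = 16)
P = 12 (P = 12 + 0 = 12)
(-38 + P)*(f(4, -1) + F)² = (-38 + 12)*(1/4 + 16)² = -26*(¼ + 16)² = -26*(65/4)² = -26*4225/16 = -54925/8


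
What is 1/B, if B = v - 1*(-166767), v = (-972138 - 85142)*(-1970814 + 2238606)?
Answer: -1/283130958993 ≈ -3.5319e-12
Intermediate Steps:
v = -283131125760 (v = -1057280*267792 = -283131125760)
B = -283130958993 (B = -283131125760 - 1*(-166767) = -283131125760 + 166767 = -283130958993)
1/B = 1/(-283130958993) = -1/283130958993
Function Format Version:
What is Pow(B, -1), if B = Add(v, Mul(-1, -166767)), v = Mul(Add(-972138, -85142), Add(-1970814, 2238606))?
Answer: Rational(-1, 283130958993) ≈ -3.5319e-12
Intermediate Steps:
v = -283131125760 (v = Mul(-1057280, 267792) = -283131125760)
B = -283130958993 (B = Add(-283131125760, Mul(-1, -166767)) = Add(-283131125760, 166767) = -283130958993)
Pow(B, -1) = Pow(-283130958993, -1) = Rational(-1, 283130958993)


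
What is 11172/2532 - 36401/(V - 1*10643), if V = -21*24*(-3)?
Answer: 16181572/1926641 ≈ 8.3988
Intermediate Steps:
V = 1512 (V = -504*(-3) = 1512)
11172/2532 - 36401/(V - 1*10643) = 11172/2532 - 36401/(1512 - 1*10643) = 11172*(1/2532) - 36401/(1512 - 10643) = 931/211 - 36401/(-9131) = 931/211 - 36401*(-1/9131) = 931/211 + 36401/9131 = 16181572/1926641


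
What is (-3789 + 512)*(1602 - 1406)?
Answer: -642292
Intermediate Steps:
(-3789 + 512)*(1602 - 1406) = -3277*196 = -642292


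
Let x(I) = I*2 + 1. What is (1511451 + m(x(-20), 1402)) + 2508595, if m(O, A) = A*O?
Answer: 3965368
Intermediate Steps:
x(I) = 1 + 2*I (x(I) = 2*I + 1 = 1 + 2*I)
(1511451 + m(x(-20), 1402)) + 2508595 = (1511451 + 1402*(1 + 2*(-20))) + 2508595 = (1511451 + 1402*(1 - 40)) + 2508595 = (1511451 + 1402*(-39)) + 2508595 = (1511451 - 54678) + 2508595 = 1456773 + 2508595 = 3965368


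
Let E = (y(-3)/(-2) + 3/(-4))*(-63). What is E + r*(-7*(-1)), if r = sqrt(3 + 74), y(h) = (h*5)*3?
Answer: -5481/4 + 7*sqrt(77) ≈ -1308.8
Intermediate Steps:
y(h) = 15*h (y(h) = (5*h)*3 = 15*h)
E = -5481/4 (E = ((15*(-3))/(-2) + 3/(-4))*(-63) = (-45*(-1/2) + 3*(-1/4))*(-63) = (45/2 - 3/4)*(-63) = (87/4)*(-63) = -5481/4 ≈ -1370.3)
r = sqrt(77) ≈ 8.7750
E + r*(-7*(-1)) = -5481/4 + sqrt(77)*(-7*(-1)) = -5481/4 + sqrt(77)*7 = -5481/4 + 7*sqrt(77)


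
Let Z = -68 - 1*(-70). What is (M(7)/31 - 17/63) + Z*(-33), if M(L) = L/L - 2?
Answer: -129488/1953 ≈ -66.302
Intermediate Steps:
M(L) = -1 (M(L) = 1 - 2 = -1)
Z = 2 (Z = -68 + 70 = 2)
(M(7)/31 - 17/63) + Z*(-33) = (-1/31 - 17/63) + 2*(-33) = (-1*1/31 - 17*1/63) - 66 = (-1/31 - 17/63) - 66 = -590/1953 - 66 = -129488/1953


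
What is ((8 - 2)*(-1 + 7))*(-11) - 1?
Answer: -397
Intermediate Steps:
((8 - 2)*(-1 + 7))*(-11) - 1 = (6*6)*(-11) - 1 = 36*(-11) - 1 = -396 - 1 = -397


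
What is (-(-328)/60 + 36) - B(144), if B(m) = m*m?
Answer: -310418/15 ≈ -20695.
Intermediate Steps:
B(m) = m²
(-(-328)/60 + 36) - B(144) = (-(-328)/60 + 36) - 1*144² = (-(-328)/60 + 36) - 1*20736 = (-4*(-41/30) + 36) - 20736 = (82/15 + 36) - 20736 = 622/15 - 20736 = -310418/15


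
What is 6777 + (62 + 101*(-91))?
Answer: -2352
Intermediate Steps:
6777 + (62 + 101*(-91)) = 6777 + (62 - 9191) = 6777 - 9129 = -2352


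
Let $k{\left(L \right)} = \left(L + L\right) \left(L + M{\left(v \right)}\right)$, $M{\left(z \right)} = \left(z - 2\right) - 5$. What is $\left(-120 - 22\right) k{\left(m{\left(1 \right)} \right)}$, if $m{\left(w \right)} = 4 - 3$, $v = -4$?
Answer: $2840$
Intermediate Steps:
$M{\left(z \right)} = -7 + z$ ($M{\left(z \right)} = \left(-2 + z\right) - 5 = -7 + z$)
$m{\left(w \right)} = 1$ ($m{\left(w \right)} = 4 - 3 = 1$)
$k{\left(L \right)} = 2 L \left(-11 + L\right)$ ($k{\left(L \right)} = \left(L + L\right) \left(L - 11\right) = 2 L \left(L - 11\right) = 2 L \left(-11 + L\right)$)
$\left(-120 - 22\right) k{\left(m{\left(1 \right)} \right)} = \left(-120 - 22\right) 2 \cdot 1 \left(-11 + 1\right) = - 142 \cdot 2 \cdot 1 \left(-10\right) = \left(-142\right) \left(-20\right) = 2840$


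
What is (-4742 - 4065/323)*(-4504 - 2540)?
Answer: 10817689164/323 ≈ 3.3491e+7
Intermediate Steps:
(-4742 - 4065/323)*(-4504 - 2540) = (-4742 - 4065*1/323)*(-7044) = (-4742 - 4065/323)*(-7044) = -1535731/323*(-7044) = 10817689164/323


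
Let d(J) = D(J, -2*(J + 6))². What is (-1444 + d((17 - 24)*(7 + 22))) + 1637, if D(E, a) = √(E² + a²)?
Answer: 196638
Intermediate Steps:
d(J) = J² + (-12 - 2*J)² (d(J) = (√(J² + (-2*(J + 6))²))² = (√(J² + (-2*(6 + J))²))² = (√(J² + (-12 - 2*J)²))² = J² + (-12 - 2*J)²)
(-1444 + d((17 - 24)*(7 + 22))) + 1637 = (-1444 + (((17 - 24)*(7 + 22))² + 4*(6 + (17 - 24)*(7 + 22))²)) + 1637 = (-1444 + ((-7*29)² + 4*(6 - 7*29)²)) + 1637 = (-1444 + ((-203)² + 4*(6 - 203)²)) + 1637 = (-1444 + (41209 + 4*(-197)²)) + 1637 = (-1444 + (41209 + 4*38809)) + 1637 = (-1444 + (41209 + 155236)) + 1637 = (-1444 + 196445) + 1637 = 195001 + 1637 = 196638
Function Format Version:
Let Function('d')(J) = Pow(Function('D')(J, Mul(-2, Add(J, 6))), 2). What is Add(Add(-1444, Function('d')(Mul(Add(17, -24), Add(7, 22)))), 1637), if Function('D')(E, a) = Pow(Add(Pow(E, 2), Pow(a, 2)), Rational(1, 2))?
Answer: 196638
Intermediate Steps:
Function('d')(J) = Add(Pow(J, 2), Pow(Add(-12, Mul(-2, J)), 2)) (Function('d')(J) = Pow(Pow(Add(Pow(J, 2), Pow(Mul(-2, Add(J, 6)), 2)), Rational(1, 2)), 2) = Pow(Pow(Add(Pow(J, 2), Pow(Mul(-2, Add(6, J)), 2)), Rational(1, 2)), 2) = Pow(Pow(Add(Pow(J, 2), Pow(Add(-12, Mul(-2, J)), 2)), Rational(1, 2)), 2) = Add(Pow(J, 2), Pow(Add(-12, Mul(-2, J)), 2)))
Add(Add(-1444, Function('d')(Mul(Add(17, -24), Add(7, 22)))), 1637) = Add(Add(-1444, Add(Pow(Mul(Add(17, -24), Add(7, 22)), 2), Mul(4, Pow(Add(6, Mul(Add(17, -24), Add(7, 22))), 2)))), 1637) = Add(Add(-1444, Add(Pow(Mul(-7, 29), 2), Mul(4, Pow(Add(6, Mul(-7, 29)), 2)))), 1637) = Add(Add(-1444, Add(Pow(-203, 2), Mul(4, Pow(Add(6, -203), 2)))), 1637) = Add(Add(-1444, Add(41209, Mul(4, Pow(-197, 2)))), 1637) = Add(Add(-1444, Add(41209, Mul(4, 38809))), 1637) = Add(Add(-1444, Add(41209, 155236)), 1637) = Add(Add(-1444, 196445), 1637) = Add(195001, 1637) = 196638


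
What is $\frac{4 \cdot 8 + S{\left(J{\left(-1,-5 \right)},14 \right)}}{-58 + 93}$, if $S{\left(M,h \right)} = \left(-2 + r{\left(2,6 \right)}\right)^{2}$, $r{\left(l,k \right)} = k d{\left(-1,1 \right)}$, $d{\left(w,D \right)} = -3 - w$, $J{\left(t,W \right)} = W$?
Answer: $\frac{228}{35} \approx 6.5143$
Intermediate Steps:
$r{\left(l,k \right)} = - 2 k$ ($r{\left(l,k \right)} = k \left(-3 - -1\right) = k \left(-3 + 1\right) = k \left(-2\right) = - 2 k$)
$S{\left(M,h \right)} = 196$ ($S{\left(M,h \right)} = \left(-2 - 12\right)^{2} = \left(-14\right)^{2} = 196$)
$\frac{4 \cdot 8 + S{\left(J{\left(-1,-5 \right)},14 \right)}}{-58 + 93} = \frac{4 \cdot 8 + 196}{-58 + 93} = \frac{32 + 196}{35} = 228 \cdot \frac{1}{35} = \frac{228}{35}$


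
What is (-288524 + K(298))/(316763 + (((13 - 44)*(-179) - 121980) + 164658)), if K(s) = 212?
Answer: -144156/182495 ≈ -0.78992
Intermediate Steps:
(-288524 + K(298))/(316763 + (((13 - 44)*(-179) - 121980) + 164658)) = (-288524 + 212)/(316763 + (((13 - 44)*(-179) - 121980) + 164658)) = -288312/(316763 + ((-31*(-179) - 121980) + 164658)) = -288312/(316763 + ((5549 - 121980) + 164658)) = -288312/(316763 + (-116431 + 164658)) = -288312/(316763 + 48227) = -288312/364990 = -288312*1/364990 = -144156/182495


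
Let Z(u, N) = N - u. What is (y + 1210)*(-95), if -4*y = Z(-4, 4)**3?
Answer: -102790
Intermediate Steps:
y = -128 (y = -(4 - 1*(-4))**3/4 = -(4 + 4)**3/4 = -1/4*8**3 = -1/4*512 = -128)
(y + 1210)*(-95) = (-128 + 1210)*(-95) = 1082*(-95) = -102790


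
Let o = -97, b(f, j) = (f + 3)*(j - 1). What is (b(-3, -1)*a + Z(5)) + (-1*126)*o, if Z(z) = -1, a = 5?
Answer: 12221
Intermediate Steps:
b(f, j) = (-1 + j)*(3 + f) (b(f, j) = (3 + f)*(-1 + j) = (-1 + j)*(3 + f))
(b(-3, -1)*a + Z(5)) + (-1*126)*o = ((-3 - 1*(-3) + 3*(-1) - 3*(-1))*5 - 1) - 1*126*(-97) = ((-3 + 3 - 3 + 3)*5 - 1) - 126*(-97) = (0*5 - 1) + 12222 = (0 - 1) + 12222 = -1 + 12222 = 12221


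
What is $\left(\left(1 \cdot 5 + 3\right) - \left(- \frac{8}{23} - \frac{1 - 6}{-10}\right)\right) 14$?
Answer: $\frac{2849}{23} \approx 123.87$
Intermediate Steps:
$\left(\left(1 \cdot 5 + 3\right) - \left(- \frac{8}{23} - \frac{1 - 6}{-10}\right)\right) 14 = \left(\left(5 + 3\right) - \left(- \frac{8}{23} - \left(1 - 6\right) \left(- \frac{1}{10}\right)\right)\right) 14 = \left(8 + \left(\frac{8}{23} - - \frac{1}{2}\right)\right) 14 = \left(8 + \left(\frac{8}{23} + \frac{1}{2}\right)\right) 14 = \left(8 + \frac{39}{46}\right) 14 = \frac{407}{46} \cdot 14 = \frac{2849}{23}$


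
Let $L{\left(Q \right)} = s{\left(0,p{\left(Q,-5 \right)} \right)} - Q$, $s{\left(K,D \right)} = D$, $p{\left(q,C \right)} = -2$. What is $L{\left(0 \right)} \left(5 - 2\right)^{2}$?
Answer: $-18$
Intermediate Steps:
$L{\left(Q \right)} = -2 - Q$
$L{\left(0 \right)} \left(5 - 2\right)^{2} = \left(-2 - 0\right) \left(5 - 2\right)^{2} = \left(-2 + 0\right) 3^{2} = \left(-2\right) 9 = -18$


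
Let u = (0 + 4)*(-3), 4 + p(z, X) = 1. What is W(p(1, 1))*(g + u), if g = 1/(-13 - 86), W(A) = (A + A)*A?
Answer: -2378/11 ≈ -216.18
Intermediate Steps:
p(z, X) = -3 (p(z, X) = -4 + 1 = -3)
W(A) = 2*A² (W(A) = (2*A)*A = 2*A²)
g = -1/99 (g = 1/(-99) = -1/99 ≈ -0.010101)
u = -12 (u = 4*(-3) = -12)
W(p(1, 1))*(g + u) = (2*(-3)²)*(-1/99 - 12) = (2*9)*(-1189/99) = 18*(-1189/99) = -2378/11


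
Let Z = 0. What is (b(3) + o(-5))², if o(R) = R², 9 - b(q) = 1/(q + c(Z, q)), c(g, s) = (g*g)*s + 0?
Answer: 10201/9 ≈ 1133.4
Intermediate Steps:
c(g, s) = s*g² (c(g, s) = g²*s + 0 = s*g² + 0 = s*g²)
b(q) = 9 - 1/q (b(q) = 9 - 1/(q + q*0²) = 9 - 1/(q + q*0) = 9 - 1/(q + 0) = 9 - 1/q)
(b(3) + o(-5))² = ((9 - 1/3) + (-5)²)² = ((9 - 1*⅓) + 25)² = ((9 - ⅓) + 25)² = (26/3 + 25)² = (101/3)² = 10201/9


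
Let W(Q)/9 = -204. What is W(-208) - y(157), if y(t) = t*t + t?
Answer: -26642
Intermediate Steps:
y(t) = t + t² (y(t) = t² + t = t + t²)
W(Q) = -1836 (W(Q) = 9*(-204) = -1836)
W(-208) - y(157) = -1836 - 157*(1 + 157) = -1836 - 157*158 = -1836 - 1*24806 = -1836 - 24806 = -26642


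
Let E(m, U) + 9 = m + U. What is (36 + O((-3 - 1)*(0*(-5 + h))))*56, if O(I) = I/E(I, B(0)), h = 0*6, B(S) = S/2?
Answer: 2016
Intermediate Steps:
B(S) = S/2 (B(S) = S*(1/2) = S/2)
E(m, U) = -9 + U + m (E(m, U) = -9 + (m + U) = -9 + (U + m) = -9 + U + m)
h = 0
O(I) = I/(-9 + I) (O(I) = I/(-9 + (1/2)*0 + I) = I/(-9 + 0 + I) = I/(-9 + I))
(36 + O((-3 - 1)*(0*(-5 + h))))*56 = (36 + ((-3 - 1)*(0*(-5 + 0)))/(-9 + (-3 - 1)*(0*(-5 + 0))))*56 = (36 + (-0*(-5))/(-9 - 0*(-5)))*56 = (36 + (-4*0)/(-9 - 4*0))*56 = (36 + 0/(-9 + 0))*56 = (36 + 0/(-9))*56 = (36 + 0*(-1/9))*56 = (36 + 0)*56 = 36*56 = 2016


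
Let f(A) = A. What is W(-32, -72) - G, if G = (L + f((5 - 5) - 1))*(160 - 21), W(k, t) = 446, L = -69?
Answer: 10176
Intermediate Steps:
G = -9730 (G = (-69 + ((5 - 5) - 1))*(160 - 21) = (-69 + (0 - 1))*139 = (-69 - 1)*139 = -70*139 = -9730)
W(-32, -72) - G = 446 - 1*(-9730) = 446 + 9730 = 10176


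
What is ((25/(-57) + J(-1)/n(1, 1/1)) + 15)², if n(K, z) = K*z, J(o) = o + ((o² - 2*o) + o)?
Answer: 786769/3249 ≈ 242.16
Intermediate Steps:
J(o) = o² (J(o) = o + (o² - o) = o²)
((25/(-57) + J(-1)/n(1, 1/1)) + 15)² = ((25/(-57) + (-1)²/((1/1))) + 15)² = ((25*(-1/57) + 1/(1*1)) + 15)² = ((-25/57 + 1/1) + 15)² = ((-25/57 + 1*1) + 15)² = ((-25/57 + 1) + 15)² = (32/57 + 15)² = (887/57)² = 786769/3249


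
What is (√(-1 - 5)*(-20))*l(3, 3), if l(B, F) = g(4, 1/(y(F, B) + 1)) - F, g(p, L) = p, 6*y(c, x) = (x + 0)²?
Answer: -20*I*√6 ≈ -48.99*I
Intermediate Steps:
y(c, x) = x²/6 (y(c, x) = (x + 0)²/6 = x²/6)
l(B, F) = 4 - F
(√(-1 - 5)*(-20))*l(3, 3) = (√(-1 - 5)*(-20))*(4 - 1*3) = (√(-6)*(-20))*(4 - 3) = ((I*√6)*(-20))*1 = -20*I*√6*1 = -20*I*√6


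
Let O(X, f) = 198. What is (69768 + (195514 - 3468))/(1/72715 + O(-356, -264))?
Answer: 19037805010/14397571 ≈ 1322.3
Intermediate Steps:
(69768 + (195514 - 3468))/(1/72715 + O(-356, -264)) = (69768 + (195514 - 3468))/(1/72715 + 198) = (69768 + 192046)/(1/72715 + 198) = 261814/(14397571/72715) = 261814*(72715/14397571) = 19037805010/14397571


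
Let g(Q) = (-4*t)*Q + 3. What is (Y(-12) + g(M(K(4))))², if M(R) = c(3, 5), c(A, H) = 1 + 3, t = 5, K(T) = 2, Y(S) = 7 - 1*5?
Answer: 5625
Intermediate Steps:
Y(S) = 2 (Y(S) = 7 - 5 = 2)
c(A, H) = 4
M(R) = 4
g(Q) = 3 - 20*Q (g(Q) = (-4*5)*Q + 3 = -20*Q + 3 = 3 - 20*Q)
(Y(-12) + g(M(K(4))))² = (2 + (3 - 20*4))² = (2 + (3 - 80))² = (2 - 77)² = (-75)² = 5625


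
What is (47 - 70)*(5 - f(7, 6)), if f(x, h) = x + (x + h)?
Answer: 345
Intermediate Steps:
f(x, h) = h + 2*x (f(x, h) = x + (h + x) = h + 2*x)
(47 - 70)*(5 - f(7, 6)) = (47 - 70)*(5 - (6 + 2*7)) = -23*(5 - (6 + 14)) = -23*(5 - 1*20) = -23*(5 - 20) = -23*(-15) = 345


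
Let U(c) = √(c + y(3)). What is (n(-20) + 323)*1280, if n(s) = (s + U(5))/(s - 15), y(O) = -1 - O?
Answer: 2898944/7 ≈ 4.1414e+5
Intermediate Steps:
U(c) = √(-4 + c) (U(c) = √(c + (-1 - 1*3)) = √(c + (-1 - 3)) = √(c - 4) = √(-4 + c))
n(s) = (1 + s)/(-15 + s) (n(s) = (s + √(-4 + 5))/(s - 15) = (s + √1)/(-15 + s) = (s + 1)/(-15 + s) = (1 + s)/(-15 + s))
(n(-20) + 323)*1280 = ((1 - 20)/(-15 - 20) + 323)*1280 = (-19/(-35) + 323)*1280 = (-1/35*(-19) + 323)*1280 = (19/35 + 323)*1280 = (11324/35)*1280 = 2898944/7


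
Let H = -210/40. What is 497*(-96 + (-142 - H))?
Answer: -462707/4 ≈ -1.1568e+5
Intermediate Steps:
H = -21/4 (H = -210*1/40 = -21/4 ≈ -5.2500)
497*(-96 + (-142 - H)) = 497*(-96 + (-142 - 1*(-21/4))) = 497*(-96 + (-142 + 21/4)) = 497*(-96 - 547/4) = 497*(-931/4) = -462707/4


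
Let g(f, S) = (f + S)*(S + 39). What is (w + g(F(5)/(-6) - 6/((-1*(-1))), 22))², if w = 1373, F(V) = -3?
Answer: 22648081/4 ≈ 5.6620e+6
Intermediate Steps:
g(f, S) = (39 + S)*(S + f) (g(f, S) = (S + f)*(39 + S) = (39 + S)*(S + f))
(w + g(F(5)/(-6) - 6/((-1*(-1))), 22))² = (1373 + (22² + 39*22 + 39*(-3/(-6) - 6/((-1*(-1)))) + 22*(-3/(-6) - 6/((-1*(-1))))))² = (1373 + (484 + 858 + 39*(-3*(-⅙) - 6/1) + 22*(-3*(-⅙) - 6/1)))² = (1373 + (484 + 858 + 39*(½ - 6*1) + 22*(½ - 6*1)))² = (1373 + (484 + 858 + 39*(½ - 6) + 22*(½ - 6)))² = (1373 + (484 + 858 + 39*(-11/2) + 22*(-11/2)))² = (1373 + (484 + 858 - 429/2 - 121))² = (1373 + 2013/2)² = (4759/2)² = 22648081/4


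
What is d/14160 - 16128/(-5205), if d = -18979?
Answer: 8639119/4913520 ≈ 1.7582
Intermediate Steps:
d/14160 - 16128/(-5205) = -18979/14160 - 16128/(-5205) = -18979*1/14160 - 16128*(-1/5205) = -18979/14160 + 5376/1735 = 8639119/4913520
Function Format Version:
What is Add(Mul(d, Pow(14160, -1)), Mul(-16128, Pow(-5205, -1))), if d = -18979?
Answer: Rational(8639119, 4913520) ≈ 1.7582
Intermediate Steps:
Add(Mul(d, Pow(14160, -1)), Mul(-16128, Pow(-5205, -1))) = Add(Mul(-18979, Pow(14160, -1)), Mul(-16128, Pow(-5205, -1))) = Add(Mul(-18979, Rational(1, 14160)), Mul(-16128, Rational(-1, 5205))) = Add(Rational(-18979, 14160), Rational(5376, 1735)) = Rational(8639119, 4913520)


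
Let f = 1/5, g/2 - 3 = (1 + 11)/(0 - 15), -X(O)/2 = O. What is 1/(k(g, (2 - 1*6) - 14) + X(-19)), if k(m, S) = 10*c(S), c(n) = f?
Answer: 1/40 ≈ 0.025000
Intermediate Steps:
X(O) = -2*O
g = 22/5 (g = 6 + 2*((1 + 11)/(0 - 15)) = 6 + 2*(12/(-15)) = 6 + 2*(12*(-1/15)) = 6 + 2*(-4/5) = 6 - 8/5 = 22/5 ≈ 4.4000)
f = 1/5 ≈ 0.20000
c(n) = 1/5
k(m, S) = 2 (k(m, S) = 10*(1/5) = 2)
1/(k(g, (2 - 1*6) - 14) + X(-19)) = 1/(2 - 2*(-19)) = 1/(2 + 38) = 1/40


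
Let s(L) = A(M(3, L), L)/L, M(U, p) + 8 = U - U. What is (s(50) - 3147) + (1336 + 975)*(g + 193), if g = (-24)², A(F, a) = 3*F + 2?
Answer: 44350289/25 ≈ 1.7740e+6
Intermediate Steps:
M(U, p) = -8 (M(U, p) = -8 + (U - U) = -8 + 0 = -8)
A(F, a) = 2 + 3*F
g = 576
s(L) = -22/L (s(L) = (2 + 3*(-8))/L = (2 - 24)/L = -22/L)
(s(50) - 3147) + (1336 + 975)*(g + 193) = (-22/50 - 3147) + (1336 + 975)*(576 + 193) = (-22*1/50 - 3147) + 2311*769 = (-11/25 - 3147) + 1777159 = -78686/25 + 1777159 = 44350289/25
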